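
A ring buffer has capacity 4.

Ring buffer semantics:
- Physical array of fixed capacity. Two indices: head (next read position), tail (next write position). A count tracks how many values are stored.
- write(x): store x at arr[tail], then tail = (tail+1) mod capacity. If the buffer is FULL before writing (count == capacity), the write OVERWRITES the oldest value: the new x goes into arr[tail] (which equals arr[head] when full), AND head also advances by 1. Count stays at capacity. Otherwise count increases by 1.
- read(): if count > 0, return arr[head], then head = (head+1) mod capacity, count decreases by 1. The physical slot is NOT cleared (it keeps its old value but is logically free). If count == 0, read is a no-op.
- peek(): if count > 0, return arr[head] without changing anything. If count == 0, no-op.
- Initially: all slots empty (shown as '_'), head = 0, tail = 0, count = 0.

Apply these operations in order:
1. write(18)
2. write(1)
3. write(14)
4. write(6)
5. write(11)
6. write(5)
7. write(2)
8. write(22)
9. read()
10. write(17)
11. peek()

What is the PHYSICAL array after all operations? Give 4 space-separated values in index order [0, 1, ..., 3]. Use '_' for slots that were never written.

Answer: 17 5 2 22

Derivation:
After op 1 (write(18)): arr=[18 _ _ _] head=0 tail=1 count=1
After op 2 (write(1)): arr=[18 1 _ _] head=0 tail=2 count=2
After op 3 (write(14)): arr=[18 1 14 _] head=0 tail=3 count=3
After op 4 (write(6)): arr=[18 1 14 6] head=0 tail=0 count=4
After op 5 (write(11)): arr=[11 1 14 6] head=1 tail=1 count=4
After op 6 (write(5)): arr=[11 5 14 6] head=2 tail=2 count=4
After op 7 (write(2)): arr=[11 5 2 6] head=3 tail=3 count=4
After op 8 (write(22)): arr=[11 5 2 22] head=0 tail=0 count=4
After op 9 (read()): arr=[11 5 2 22] head=1 tail=0 count=3
After op 10 (write(17)): arr=[17 5 2 22] head=1 tail=1 count=4
After op 11 (peek()): arr=[17 5 2 22] head=1 tail=1 count=4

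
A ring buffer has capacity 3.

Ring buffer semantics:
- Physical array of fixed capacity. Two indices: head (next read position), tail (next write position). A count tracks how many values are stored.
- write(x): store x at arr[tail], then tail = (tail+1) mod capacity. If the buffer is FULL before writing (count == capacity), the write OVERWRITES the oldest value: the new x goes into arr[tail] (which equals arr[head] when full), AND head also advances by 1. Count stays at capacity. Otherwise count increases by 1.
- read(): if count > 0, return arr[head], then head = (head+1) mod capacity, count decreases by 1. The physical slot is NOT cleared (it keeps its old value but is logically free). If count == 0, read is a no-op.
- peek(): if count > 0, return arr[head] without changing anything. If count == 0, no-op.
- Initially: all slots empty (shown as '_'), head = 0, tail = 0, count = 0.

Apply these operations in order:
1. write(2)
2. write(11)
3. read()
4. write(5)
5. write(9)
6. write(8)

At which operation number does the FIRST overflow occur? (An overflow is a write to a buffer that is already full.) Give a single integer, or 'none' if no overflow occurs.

Answer: 6

Derivation:
After op 1 (write(2)): arr=[2 _ _] head=0 tail=1 count=1
After op 2 (write(11)): arr=[2 11 _] head=0 tail=2 count=2
After op 3 (read()): arr=[2 11 _] head=1 tail=2 count=1
After op 4 (write(5)): arr=[2 11 5] head=1 tail=0 count=2
After op 5 (write(9)): arr=[9 11 5] head=1 tail=1 count=3
After op 6 (write(8)): arr=[9 8 5] head=2 tail=2 count=3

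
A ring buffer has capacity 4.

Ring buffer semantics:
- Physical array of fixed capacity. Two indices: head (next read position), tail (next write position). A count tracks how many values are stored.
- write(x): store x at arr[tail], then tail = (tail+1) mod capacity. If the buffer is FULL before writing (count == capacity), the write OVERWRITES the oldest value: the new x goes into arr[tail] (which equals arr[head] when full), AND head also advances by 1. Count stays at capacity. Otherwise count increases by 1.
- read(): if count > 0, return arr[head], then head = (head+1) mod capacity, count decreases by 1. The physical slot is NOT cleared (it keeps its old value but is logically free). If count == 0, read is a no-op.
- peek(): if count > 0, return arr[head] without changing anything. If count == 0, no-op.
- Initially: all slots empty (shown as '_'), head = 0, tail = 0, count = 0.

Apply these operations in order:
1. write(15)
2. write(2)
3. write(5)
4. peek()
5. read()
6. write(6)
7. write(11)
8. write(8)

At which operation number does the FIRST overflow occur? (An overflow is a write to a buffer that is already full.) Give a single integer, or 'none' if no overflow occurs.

Answer: 8

Derivation:
After op 1 (write(15)): arr=[15 _ _ _] head=0 tail=1 count=1
After op 2 (write(2)): arr=[15 2 _ _] head=0 tail=2 count=2
After op 3 (write(5)): arr=[15 2 5 _] head=0 tail=3 count=3
After op 4 (peek()): arr=[15 2 5 _] head=0 tail=3 count=3
After op 5 (read()): arr=[15 2 5 _] head=1 tail=3 count=2
After op 6 (write(6)): arr=[15 2 5 6] head=1 tail=0 count=3
After op 7 (write(11)): arr=[11 2 5 6] head=1 tail=1 count=4
After op 8 (write(8)): arr=[11 8 5 6] head=2 tail=2 count=4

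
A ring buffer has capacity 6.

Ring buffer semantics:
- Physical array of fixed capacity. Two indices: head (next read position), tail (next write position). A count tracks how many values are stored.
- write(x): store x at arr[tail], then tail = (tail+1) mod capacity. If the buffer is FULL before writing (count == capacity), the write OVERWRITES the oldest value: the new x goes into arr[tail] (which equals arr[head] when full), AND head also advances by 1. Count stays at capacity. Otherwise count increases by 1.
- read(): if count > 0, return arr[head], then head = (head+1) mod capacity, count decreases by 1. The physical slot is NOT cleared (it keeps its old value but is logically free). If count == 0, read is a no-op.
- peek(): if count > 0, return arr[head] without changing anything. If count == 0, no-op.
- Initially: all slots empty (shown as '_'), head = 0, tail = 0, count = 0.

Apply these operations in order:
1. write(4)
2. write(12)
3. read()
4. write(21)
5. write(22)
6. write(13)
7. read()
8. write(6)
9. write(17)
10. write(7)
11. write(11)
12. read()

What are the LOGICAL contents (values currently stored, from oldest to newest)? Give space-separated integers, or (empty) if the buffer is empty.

After op 1 (write(4)): arr=[4 _ _ _ _ _] head=0 tail=1 count=1
After op 2 (write(12)): arr=[4 12 _ _ _ _] head=0 tail=2 count=2
After op 3 (read()): arr=[4 12 _ _ _ _] head=1 tail=2 count=1
After op 4 (write(21)): arr=[4 12 21 _ _ _] head=1 tail=3 count=2
After op 5 (write(22)): arr=[4 12 21 22 _ _] head=1 tail=4 count=3
After op 6 (write(13)): arr=[4 12 21 22 13 _] head=1 tail=5 count=4
After op 7 (read()): arr=[4 12 21 22 13 _] head=2 tail=5 count=3
After op 8 (write(6)): arr=[4 12 21 22 13 6] head=2 tail=0 count=4
After op 9 (write(17)): arr=[17 12 21 22 13 6] head=2 tail=1 count=5
After op 10 (write(7)): arr=[17 7 21 22 13 6] head=2 tail=2 count=6
After op 11 (write(11)): arr=[17 7 11 22 13 6] head=3 tail=3 count=6
After op 12 (read()): arr=[17 7 11 22 13 6] head=4 tail=3 count=5

Answer: 13 6 17 7 11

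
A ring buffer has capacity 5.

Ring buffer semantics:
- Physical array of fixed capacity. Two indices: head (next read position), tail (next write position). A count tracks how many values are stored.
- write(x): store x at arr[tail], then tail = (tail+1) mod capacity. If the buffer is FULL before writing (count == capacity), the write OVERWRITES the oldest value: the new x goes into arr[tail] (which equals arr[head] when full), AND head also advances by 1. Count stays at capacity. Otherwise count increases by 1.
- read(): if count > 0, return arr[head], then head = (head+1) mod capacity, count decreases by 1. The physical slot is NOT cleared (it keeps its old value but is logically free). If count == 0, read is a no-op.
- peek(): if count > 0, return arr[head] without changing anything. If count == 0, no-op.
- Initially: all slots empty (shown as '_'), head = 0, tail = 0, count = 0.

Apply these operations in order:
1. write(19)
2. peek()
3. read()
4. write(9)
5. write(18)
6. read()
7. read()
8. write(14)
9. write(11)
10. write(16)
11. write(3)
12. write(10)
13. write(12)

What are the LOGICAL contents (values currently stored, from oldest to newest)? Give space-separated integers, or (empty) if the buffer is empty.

After op 1 (write(19)): arr=[19 _ _ _ _] head=0 tail=1 count=1
After op 2 (peek()): arr=[19 _ _ _ _] head=0 tail=1 count=1
After op 3 (read()): arr=[19 _ _ _ _] head=1 tail=1 count=0
After op 4 (write(9)): arr=[19 9 _ _ _] head=1 tail=2 count=1
After op 5 (write(18)): arr=[19 9 18 _ _] head=1 tail=3 count=2
After op 6 (read()): arr=[19 9 18 _ _] head=2 tail=3 count=1
After op 7 (read()): arr=[19 9 18 _ _] head=3 tail=3 count=0
After op 8 (write(14)): arr=[19 9 18 14 _] head=3 tail=4 count=1
After op 9 (write(11)): arr=[19 9 18 14 11] head=3 tail=0 count=2
After op 10 (write(16)): arr=[16 9 18 14 11] head=3 tail=1 count=3
After op 11 (write(3)): arr=[16 3 18 14 11] head=3 tail=2 count=4
After op 12 (write(10)): arr=[16 3 10 14 11] head=3 tail=3 count=5
After op 13 (write(12)): arr=[16 3 10 12 11] head=4 tail=4 count=5

Answer: 11 16 3 10 12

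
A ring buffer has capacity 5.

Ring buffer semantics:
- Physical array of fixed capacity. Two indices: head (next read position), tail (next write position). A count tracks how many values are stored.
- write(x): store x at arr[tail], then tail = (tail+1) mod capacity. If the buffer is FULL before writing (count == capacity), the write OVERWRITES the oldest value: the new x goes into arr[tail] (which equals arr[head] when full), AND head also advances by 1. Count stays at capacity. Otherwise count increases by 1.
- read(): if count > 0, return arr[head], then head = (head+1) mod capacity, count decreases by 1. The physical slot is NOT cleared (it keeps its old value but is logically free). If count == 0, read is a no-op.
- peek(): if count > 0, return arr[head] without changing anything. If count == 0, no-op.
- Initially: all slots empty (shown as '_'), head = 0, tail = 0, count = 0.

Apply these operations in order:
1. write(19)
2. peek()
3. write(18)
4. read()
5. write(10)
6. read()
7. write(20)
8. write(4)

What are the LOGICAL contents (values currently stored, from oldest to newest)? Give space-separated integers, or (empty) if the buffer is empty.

Answer: 10 20 4

Derivation:
After op 1 (write(19)): arr=[19 _ _ _ _] head=0 tail=1 count=1
After op 2 (peek()): arr=[19 _ _ _ _] head=0 tail=1 count=1
After op 3 (write(18)): arr=[19 18 _ _ _] head=0 tail=2 count=2
After op 4 (read()): arr=[19 18 _ _ _] head=1 tail=2 count=1
After op 5 (write(10)): arr=[19 18 10 _ _] head=1 tail=3 count=2
After op 6 (read()): arr=[19 18 10 _ _] head=2 tail=3 count=1
After op 7 (write(20)): arr=[19 18 10 20 _] head=2 tail=4 count=2
After op 8 (write(4)): arr=[19 18 10 20 4] head=2 tail=0 count=3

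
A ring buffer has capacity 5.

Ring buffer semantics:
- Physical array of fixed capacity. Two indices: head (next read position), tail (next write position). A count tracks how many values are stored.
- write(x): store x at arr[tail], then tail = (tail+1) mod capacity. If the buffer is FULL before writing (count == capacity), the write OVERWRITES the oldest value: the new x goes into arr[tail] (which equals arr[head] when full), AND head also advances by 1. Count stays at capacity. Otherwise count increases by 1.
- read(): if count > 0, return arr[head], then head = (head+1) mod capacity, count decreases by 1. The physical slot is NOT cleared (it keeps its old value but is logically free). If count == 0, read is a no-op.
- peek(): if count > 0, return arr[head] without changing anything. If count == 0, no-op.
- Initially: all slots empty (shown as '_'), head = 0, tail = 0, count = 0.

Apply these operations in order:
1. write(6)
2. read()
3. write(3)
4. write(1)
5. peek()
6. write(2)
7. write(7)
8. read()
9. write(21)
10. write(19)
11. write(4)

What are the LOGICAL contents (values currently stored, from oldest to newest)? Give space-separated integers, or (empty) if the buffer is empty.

Answer: 2 7 21 19 4

Derivation:
After op 1 (write(6)): arr=[6 _ _ _ _] head=0 tail=1 count=1
After op 2 (read()): arr=[6 _ _ _ _] head=1 tail=1 count=0
After op 3 (write(3)): arr=[6 3 _ _ _] head=1 tail=2 count=1
After op 4 (write(1)): arr=[6 3 1 _ _] head=1 tail=3 count=2
After op 5 (peek()): arr=[6 3 1 _ _] head=1 tail=3 count=2
After op 6 (write(2)): arr=[6 3 1 2 _] head=1 tail=4 count=3
After op 7 (write(7)): arr=[6 3 1 2 7] head=1 tail=0 count=4
After op 8 (read()): arr=[6 3 1 2 7] head=2 tail=0 count=3
After op 9 (write(21)): arr=[21 3 1 2 7] head=2 tail=1 count=4
After op 10 (write(19)): arr=[21 19 1 2 7] head=2 tail=2 count=5
After op 11 (write(4)): arr=[21 19 4 2 7] head=3 tail=3 count=5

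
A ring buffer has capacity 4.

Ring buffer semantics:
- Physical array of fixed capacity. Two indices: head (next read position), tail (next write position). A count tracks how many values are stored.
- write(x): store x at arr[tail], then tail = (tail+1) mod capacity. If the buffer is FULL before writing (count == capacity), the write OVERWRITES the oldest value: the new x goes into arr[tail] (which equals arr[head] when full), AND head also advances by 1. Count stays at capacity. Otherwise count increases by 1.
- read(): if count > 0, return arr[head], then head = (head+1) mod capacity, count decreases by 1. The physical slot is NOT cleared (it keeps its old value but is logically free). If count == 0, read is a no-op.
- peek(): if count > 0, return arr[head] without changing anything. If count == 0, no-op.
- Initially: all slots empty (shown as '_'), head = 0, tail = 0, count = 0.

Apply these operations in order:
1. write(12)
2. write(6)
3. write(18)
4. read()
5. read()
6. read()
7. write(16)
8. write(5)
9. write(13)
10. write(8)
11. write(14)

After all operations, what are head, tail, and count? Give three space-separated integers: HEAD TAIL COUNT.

After op 1 (write(12)): arr=[12 _ _ _] head=0 tail=1 count=1
After op 2 (write(6)): arr=[12 6 _ _] head=0 tail=2 count=2
After op 3 (write(18)): arr=[12 6 18 _] head=0 tail=3 count=3
After op 4 (read()): arr=[12 6 18 _] head=1 tail=3 count=2
After op 5 (read()): arr=[12 6 18 _] head=2 tail=3 count=1
After op 6 (read()): arr=[12 6 18 _] head=3 tail=3 count=0
After op 7 (write(16)): arr=[12 6 18 16] head=3 tail=0 count=1
After op 8 (write(5)): arr=[5 6 18 16] head=3 tail=1 count=2
After op 9 (write(13)): arr=[5 13 18 16] head=3 tail=2 count=3
After op 10 (write(8)): arr=[5 13 8 16] head=3 tail=3 count=4
After op 11 (write(14)): arr=[5 13 8 14] head=0 tail=0 count=4

Answer: 0 0 4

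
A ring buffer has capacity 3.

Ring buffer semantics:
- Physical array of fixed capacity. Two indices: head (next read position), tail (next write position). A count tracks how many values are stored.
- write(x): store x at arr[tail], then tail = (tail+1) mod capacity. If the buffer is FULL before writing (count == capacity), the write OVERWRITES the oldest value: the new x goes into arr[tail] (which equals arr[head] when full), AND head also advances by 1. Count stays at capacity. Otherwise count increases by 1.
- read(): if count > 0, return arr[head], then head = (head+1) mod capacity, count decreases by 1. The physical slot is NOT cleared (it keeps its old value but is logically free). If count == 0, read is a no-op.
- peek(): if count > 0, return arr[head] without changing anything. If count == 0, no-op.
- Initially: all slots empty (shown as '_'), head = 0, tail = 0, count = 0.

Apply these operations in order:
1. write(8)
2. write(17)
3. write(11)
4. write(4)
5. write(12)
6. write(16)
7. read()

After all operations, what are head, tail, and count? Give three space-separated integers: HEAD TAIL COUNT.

After op 1 (write(8)): arr=[8 _ _] head=0 tail=1 count=1
After op 2 (write(17)): arr=[8 17 _] head=0 tail=2 count=2
After op 3 (write(11)): arr=[8 17 11] head=0 tail=0 count=3
After op 4 (write(4)): arr=[4 17 11] head=1 tail=1 count=3
After op 5 (write(12)): arr=[4 12 11] head=2 tail=2 count=3
After op 6 (write(16)): arr=[4 12 16] head=0 tail=0 count=3
After op 7 (read()): arr=[4 12 16] head=1 tail=0 count=2

Answer: 1 0 2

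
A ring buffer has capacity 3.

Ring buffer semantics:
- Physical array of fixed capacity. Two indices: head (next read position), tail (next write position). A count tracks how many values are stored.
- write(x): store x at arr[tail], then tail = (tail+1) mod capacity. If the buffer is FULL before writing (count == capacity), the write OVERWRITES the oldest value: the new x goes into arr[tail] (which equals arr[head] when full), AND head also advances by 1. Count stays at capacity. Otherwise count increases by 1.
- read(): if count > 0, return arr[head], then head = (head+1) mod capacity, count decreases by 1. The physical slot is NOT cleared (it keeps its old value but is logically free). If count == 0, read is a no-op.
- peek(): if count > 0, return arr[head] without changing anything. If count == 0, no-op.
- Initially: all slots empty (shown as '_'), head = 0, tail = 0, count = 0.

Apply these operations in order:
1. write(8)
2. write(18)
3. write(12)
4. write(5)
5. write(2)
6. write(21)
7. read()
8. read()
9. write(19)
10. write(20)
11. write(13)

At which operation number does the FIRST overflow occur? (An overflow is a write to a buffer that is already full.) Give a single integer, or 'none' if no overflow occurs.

Answer: 4

Derivation:
After op 1 (write(8)): arr=[8 _ _] head=0 tail=1 count=1
After op 2 (write(18)): arr=[8 18 _] head=0 tail=2 count=2
After op 3 (write(12)): arr=[8 18 12] head=0 tail=0 count=3
After op 4 (write(5)): arr=[5 18 12] head=1 tail=1 count=3
After op 5 (write(2)): arr=[5 2 12] head=2 tail=2 count=3
After op 6 (write(21)): arr=[5 2 21] head=0 tail=0 count=3
After op 7 (read()): arr=[5 2 21] head=1 tail=0 count=2
After op 8 (read()): arr=[5 2 21] head=2 tail=0 count=1
After op 9 (write(19)): arr=[19 2 21] head=2 tail=1 count=2
After op 10 (write(20)): arr=[19 20 21] head=2 tail=2 count=3
After op 11 (write(13)): arr=[19 20 13] head=0 tail=0 count=3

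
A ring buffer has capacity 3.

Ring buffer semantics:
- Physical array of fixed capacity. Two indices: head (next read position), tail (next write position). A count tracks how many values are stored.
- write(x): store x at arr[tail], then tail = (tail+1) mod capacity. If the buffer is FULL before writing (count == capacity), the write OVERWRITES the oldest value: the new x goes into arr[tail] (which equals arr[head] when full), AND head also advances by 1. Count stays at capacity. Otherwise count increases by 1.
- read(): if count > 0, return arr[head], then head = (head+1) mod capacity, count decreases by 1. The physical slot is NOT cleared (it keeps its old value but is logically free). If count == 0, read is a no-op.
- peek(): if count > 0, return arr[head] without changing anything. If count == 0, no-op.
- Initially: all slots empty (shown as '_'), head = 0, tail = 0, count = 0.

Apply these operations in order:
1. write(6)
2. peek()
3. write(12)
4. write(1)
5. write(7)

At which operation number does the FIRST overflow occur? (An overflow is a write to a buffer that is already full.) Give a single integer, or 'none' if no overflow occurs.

Answer: 5

Derivation:
After op 1 (write(6)): arr=[6 _ _] head=0 tail=1 count=1
After op 2 (peek()): arr=[6 _ _] head=0 tail=1 count=1
After op 3 (write(12)): arr=[6 12 _] head=0 tail=2 count=2
After op 4 (write(1)): arr=[6 12 1] head=0 tail=0 count=3
After op 5 (write(7)): arr=[7 12 1] head=1 tail=1 count=3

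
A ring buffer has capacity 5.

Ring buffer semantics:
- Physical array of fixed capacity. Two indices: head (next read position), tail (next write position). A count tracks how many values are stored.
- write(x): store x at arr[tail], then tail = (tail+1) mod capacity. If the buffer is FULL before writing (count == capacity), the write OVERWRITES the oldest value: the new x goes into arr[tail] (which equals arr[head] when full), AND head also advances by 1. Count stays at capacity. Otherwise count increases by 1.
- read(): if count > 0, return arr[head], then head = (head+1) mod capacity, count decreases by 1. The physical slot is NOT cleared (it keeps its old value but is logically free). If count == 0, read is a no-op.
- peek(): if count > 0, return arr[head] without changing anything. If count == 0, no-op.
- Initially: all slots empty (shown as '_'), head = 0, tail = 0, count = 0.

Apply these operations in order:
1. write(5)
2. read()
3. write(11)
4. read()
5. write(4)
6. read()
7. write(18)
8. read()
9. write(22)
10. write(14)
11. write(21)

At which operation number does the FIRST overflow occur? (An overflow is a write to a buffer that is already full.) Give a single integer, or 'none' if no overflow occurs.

Answer: none

Derivation:
After op 1 (write(5)): arr=[5 _ _ _ _] head=0 tail=1 count=1
After op 2 (read()): arr=[5 _ _ _ _] head=1 tail=1 count=0
After op 3 (write(11)): arr=[5 11 _ _ _] head=1 tail=2 count=1
After op 4 (read()): arr=[5 11 _ _ _] head=2 tail=2 count=0
After op 5 (write(4)): arr=[5 11 4 _ _] head=2 tail=3 count=1
After op 6 (read()): arr=[5 11 4 _ _] head=3 tail=3 count=0
After op 7 (write(18)): arr=[5 11 4 18 _] head=3 tail=4 count=1
After op 8 (read()): arr=[5 11 4 18 _] head=4 tail=4 count=0
After op 9 (write(22)): arr=[5 11 4 18 22] head=4 tail=0 count=1
After op 10 (write(14)): arr=[14 11 4 18 22] head=4 tail=1 count=2
After op 11 (write(21)): arr=[14 21 4 18 22] head=4 tail=2 count=3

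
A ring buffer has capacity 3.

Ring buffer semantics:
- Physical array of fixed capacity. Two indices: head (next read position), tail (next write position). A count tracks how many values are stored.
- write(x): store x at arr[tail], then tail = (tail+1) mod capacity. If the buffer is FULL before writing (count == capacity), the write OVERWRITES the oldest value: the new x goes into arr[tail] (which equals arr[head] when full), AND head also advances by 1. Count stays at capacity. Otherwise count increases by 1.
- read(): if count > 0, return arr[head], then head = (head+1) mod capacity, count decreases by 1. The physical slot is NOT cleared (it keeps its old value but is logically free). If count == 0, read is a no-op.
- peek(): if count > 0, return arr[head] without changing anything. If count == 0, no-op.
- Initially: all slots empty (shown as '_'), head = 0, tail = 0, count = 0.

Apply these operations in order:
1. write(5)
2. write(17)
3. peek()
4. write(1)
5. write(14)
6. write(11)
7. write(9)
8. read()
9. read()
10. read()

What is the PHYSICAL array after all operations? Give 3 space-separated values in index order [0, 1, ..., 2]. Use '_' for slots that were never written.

After op 1 (write(5)): arr=[5 _ _] head=0 tail=1 count=1
After op 2 (write(17)): arr=[5 17 _] head=0 tail=2 count=2
After op 3 (peek()): arr=[5 17 _] head=0 tail=2 count=2
After op 4 (write(1)): arr=[5 17 1] head=0 tail=0 count=3
After op 5 (write(14)): arr=[14 17 1] head=1 tail=1 count=3
After op 6 (write(11)): arr=[14 11 1] head=2 tail=2 count=3
After op 7 (write(9)): arr=[14 11 9] head=0 tail=0 count=3
After op 8 (read()): arr=[14 11 9] head=1 tail=0 count=2
After op 9 (read()): arr=[14 11 9] head=2 tail=0 count=1
After op 10 (read()): arr=[14 11 9] head=0 tail=0 count=0

Answer: 14 11 9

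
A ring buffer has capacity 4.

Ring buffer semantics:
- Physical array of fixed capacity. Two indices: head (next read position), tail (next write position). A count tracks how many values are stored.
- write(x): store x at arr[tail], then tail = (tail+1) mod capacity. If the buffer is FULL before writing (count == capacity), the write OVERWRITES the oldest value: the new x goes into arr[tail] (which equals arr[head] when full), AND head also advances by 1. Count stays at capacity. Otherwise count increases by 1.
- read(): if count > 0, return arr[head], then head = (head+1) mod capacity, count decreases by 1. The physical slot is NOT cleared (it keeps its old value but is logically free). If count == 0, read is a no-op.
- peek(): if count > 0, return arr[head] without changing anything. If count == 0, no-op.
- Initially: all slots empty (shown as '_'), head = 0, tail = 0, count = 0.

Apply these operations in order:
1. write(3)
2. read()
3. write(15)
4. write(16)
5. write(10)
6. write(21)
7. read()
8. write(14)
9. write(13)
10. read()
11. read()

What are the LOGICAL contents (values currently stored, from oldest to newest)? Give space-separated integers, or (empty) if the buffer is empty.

After op 1 (write(3)): arr=[3 _ _ _] head=0 tail=1 count=1
After op 2 (read()): arr=[3 _ _ _] head=1 tail=1 count=0
After op 3 (write(15)): arr=[3 15 _ _] head=1 tail=2 count=1
After op 4 (write(16)): arr=[3 15 16 _] head=1 tail=3 count=2
After op 5 (write(10)): arr=[3 15 16 10] head=1 tail=0 count=3
After op 6 (write(21)): arr=[21 15 16 10] head=1 tail=1 count=4
After op 7 (read()): arr=[21 15 16 10] head=2 tail=1 count=3
After op 8 (write(14)): arr=[21 14 16 10] head=2 tail=2 count=4
After op 9 (write(13)): arr=[21 14 13 10] head=3 tail=3 count=4
After op 10 (read()): arr=[21 14 13 10] head=0 tail=3 count=3
After op 11 (read()): arr=[21 14 13 10] head=1 tail=3 count=2

Answer: 14 13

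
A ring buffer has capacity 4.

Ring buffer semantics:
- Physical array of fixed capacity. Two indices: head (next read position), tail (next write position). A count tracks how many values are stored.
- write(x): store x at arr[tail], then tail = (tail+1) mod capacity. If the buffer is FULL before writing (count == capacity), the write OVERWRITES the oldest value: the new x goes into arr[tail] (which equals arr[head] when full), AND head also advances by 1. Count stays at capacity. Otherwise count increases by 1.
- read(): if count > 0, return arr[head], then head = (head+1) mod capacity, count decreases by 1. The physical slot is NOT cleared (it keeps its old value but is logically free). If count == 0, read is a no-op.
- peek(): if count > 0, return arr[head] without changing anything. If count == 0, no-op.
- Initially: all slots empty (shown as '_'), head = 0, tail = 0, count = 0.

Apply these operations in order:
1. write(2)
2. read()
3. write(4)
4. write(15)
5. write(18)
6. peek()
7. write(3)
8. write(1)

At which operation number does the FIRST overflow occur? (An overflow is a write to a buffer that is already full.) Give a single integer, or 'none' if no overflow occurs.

Answer: 8

Derivation:
After op 1 (write(2)): arr=[2 _ _ _] head=0 tail=1 count=1
After op 2 (read()): arr=[2 _ _ _] head=1 tail=1 count=0
After op 3 (write(4)): arr=[2 4 _ _] head=1 tail=2 count=1
After op 4 (write(15)): arr=[2 4 15 _] head=1 tail=3 count=2
After op 5 (write(18)): arr=[2 4 15 18] head=1 tail=0 count=3
After op 6 (peek()): arr=[2 4 15 18] head=1 tail=0 count=3
After op 7 (write(3)): arr=[3 4 15 18] head=1 tail=1 count=4
After op 8 (write(1)): arr=[3 1 15 18] head=2 tail=2 count=4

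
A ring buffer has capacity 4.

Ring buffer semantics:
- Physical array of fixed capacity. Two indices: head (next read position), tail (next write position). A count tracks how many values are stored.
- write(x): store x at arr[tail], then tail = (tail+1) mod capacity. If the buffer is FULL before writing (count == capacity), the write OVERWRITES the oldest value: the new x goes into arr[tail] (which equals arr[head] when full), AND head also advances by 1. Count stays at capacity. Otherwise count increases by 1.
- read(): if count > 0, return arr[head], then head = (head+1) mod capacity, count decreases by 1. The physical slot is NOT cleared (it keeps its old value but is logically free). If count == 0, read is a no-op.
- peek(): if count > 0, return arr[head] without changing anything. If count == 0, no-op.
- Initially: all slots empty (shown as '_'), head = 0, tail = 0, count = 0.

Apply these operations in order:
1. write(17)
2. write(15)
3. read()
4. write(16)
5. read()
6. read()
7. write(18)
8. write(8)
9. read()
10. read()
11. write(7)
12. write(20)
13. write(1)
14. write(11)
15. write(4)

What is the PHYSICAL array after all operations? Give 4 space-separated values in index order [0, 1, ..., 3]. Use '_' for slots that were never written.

After op 1 (write(17)): arr=[17 _ _ _] head=0 tail=1 count=1
After op 2 (write(15)): arr=[17 15 _ _] head=0 tail=2 count=2
After op 3 (read()): arr=[17 15 _ _] head=1 tail=2 count=1
After op 4 (write(16)): arr=[17 15 16 _] head=1 tail=3 count=2
After op 5 (read()): arr=[17 15 16 _] head=2 tail=3 count=1
After op 6 (read()): arr=[17 15 16 _] head=3 tail=3 count=0
After op 7 (write(18)): arr=[17 15 16 18] head=3 tail=0 count=1
After op 8 (write(8)): arr=[8 15 16 18] head=3 tail=1 count=2
After op 9 (read()): arr=[8 15 16 18] head=0 tail=1 count=1
After op 10 (read()): arr=[8 15 16 18] head=1 tail=1 count=0
After op 11 (write(7)): arr=[8 7 16 18] head=1 tail=2 count=1
After op 12 (write(20)): arr=[8 7 20 18] head=1 tail=3 count=2
After op 13 (write(1)): arr=[8 7 20 1] head=1 tail=0 count=3
After op 14 (write(11)): arr=[11 7 20 1] head=1 tail=1 count=4
After op 15 (write(4)): arr=[11 4 20 1] head=2 tail=2 count=4

Answer: 11 4 20 1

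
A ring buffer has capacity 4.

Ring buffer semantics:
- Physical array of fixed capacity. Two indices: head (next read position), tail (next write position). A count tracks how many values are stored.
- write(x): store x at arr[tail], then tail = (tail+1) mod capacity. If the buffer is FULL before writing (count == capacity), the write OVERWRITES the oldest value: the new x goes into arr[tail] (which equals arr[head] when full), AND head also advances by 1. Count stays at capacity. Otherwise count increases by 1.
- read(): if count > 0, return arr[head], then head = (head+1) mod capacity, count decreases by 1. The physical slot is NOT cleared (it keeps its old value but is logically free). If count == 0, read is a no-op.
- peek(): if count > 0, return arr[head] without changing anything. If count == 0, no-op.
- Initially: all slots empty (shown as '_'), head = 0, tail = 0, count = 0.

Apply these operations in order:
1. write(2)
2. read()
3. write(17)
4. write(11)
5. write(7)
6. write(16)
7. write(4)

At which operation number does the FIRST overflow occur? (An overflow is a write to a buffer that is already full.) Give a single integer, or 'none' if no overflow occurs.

Answer: 7

Derivation:
After op 1 (write(2)): arr=[2 _ _ _] head=0 tail=1 count=1
After op 2 (read()): arr=[2 _ _ _] head=1 tail=1 count=0
After op 3 (write(17)): arr=[2 17 _ _] head=1 tail=2 count=1
After op 4 (write(11)): arr=[2 17 11 _] head=1 tail=3 count=2
After op 5 (write(7)): arr=[2 17 11 7] head=1 tail=0 count=3
After op 6 (write(16)): arr=[16 17 11 7] head=1 tail=1 count=4
After op 7 (write(4)): arr=[16 4 11 7] head=2 tail=2 count=4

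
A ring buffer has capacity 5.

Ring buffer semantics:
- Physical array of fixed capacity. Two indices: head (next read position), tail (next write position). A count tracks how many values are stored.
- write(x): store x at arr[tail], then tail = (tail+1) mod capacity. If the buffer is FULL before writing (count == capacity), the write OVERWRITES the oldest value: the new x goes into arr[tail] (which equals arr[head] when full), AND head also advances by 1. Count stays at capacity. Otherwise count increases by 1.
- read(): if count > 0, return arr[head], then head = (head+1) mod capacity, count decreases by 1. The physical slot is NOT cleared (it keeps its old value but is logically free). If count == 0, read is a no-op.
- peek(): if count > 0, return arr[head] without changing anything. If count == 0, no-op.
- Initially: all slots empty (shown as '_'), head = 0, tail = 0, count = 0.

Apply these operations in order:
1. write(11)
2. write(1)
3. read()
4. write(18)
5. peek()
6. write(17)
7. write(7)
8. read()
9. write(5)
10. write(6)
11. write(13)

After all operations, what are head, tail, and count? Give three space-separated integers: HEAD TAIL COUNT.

Answer: 3 3 5

Derivation:
After op 1 (write(11)): arr=[11 _ _ _ _] head=0 tail=1 count=1
After op 2 (write(1)): arr=[11 1 _ _ _] head=0 tail=2 count=2
After op 3 (read()): arr=[11 1 _ _ _] head=1 tail=2 count=1
After op 4 (write(18)): arr=[11 1 18 _ _] head=1 tail=3 count=2
After op 5 (peek()): arr=[11 1 18 _ _] head=1 tail=3 count=2
After op 6 (write(17)): arr=[11 1 18 17 _] head=1 tail=4 count=3
After op 7 (write(7)): arr=[11 1 18 17 7] head=1 tail=0 count=4
After op 8 (read()): arr=[11 1 18 17 7] head=2 tail=0 count=3
After op 9 (write(5)): arr=[5 1 18 17 7] head=2 tail=1 count=4
After op 10 (write(6)): arr=[5 6 18 17 7] head=2 tail=2 count=5
After op 11 (write(13)): arr=[5 6 13 17 7] head=3 tail=3 count=5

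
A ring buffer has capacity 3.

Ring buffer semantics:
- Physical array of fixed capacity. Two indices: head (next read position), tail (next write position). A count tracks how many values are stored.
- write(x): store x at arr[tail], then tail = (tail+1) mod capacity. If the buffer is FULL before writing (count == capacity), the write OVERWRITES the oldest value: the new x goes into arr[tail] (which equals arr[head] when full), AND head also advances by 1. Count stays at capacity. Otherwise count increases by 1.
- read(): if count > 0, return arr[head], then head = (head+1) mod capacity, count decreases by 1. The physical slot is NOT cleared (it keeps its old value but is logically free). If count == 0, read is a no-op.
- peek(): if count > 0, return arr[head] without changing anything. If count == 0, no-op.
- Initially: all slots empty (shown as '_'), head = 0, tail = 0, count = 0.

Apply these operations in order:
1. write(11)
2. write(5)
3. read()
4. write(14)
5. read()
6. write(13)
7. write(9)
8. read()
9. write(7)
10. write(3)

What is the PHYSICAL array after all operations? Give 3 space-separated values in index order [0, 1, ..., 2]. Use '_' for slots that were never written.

After op 1 (write(11)): arr=[11 _ _] head=0 tail=1 count=1
After op 2 (write(5)): arr=[11 5 _] head=0 tail=2 count=2
After op 3 (read()): arr=[11 5 _] head=1 tail=2 count=1
After op 4 (write(14)): arr=[11 5 14] head=1 tail=0 count=2
After op 5 (read()): arr=[11 5 14] head=2 tail=0 count=1
After op 6 (write(13)): arr=[13 5 14] head=2 tail=1 count=2
After op 7 (write(9)): arr=[13 9 14] head=2 tail=2 count=3
After op 8 (read()): arr=[13 9 14] head=0 tail=2 count=2
After op 9 (write(7)): arr=[13 9 7] head=0 tail=0 count=3
After op 10 (write(3)): arr=[3 9 7] head=1 tail=1 count=3

Answer: 3 9 7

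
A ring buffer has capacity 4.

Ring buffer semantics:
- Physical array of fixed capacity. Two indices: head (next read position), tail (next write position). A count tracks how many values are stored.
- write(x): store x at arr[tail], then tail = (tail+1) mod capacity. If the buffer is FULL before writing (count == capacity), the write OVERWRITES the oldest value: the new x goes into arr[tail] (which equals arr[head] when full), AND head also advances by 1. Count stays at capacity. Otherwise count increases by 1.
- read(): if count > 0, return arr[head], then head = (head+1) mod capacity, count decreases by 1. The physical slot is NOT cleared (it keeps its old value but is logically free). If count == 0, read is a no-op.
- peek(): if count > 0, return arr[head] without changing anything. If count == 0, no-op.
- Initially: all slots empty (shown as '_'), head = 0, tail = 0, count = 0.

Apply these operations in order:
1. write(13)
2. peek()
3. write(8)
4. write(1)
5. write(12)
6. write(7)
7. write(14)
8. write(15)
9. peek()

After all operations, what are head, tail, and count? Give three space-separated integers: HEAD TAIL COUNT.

Answer: 3 3 4

Derivation:
After op 1 (write(13)): arr=[13 _ _ _] head=0 tail=1 count=1
After op 2 (peek()): arr=[13 _ _ _] head=0 tail=1 count=1
After op 3 (write(8)): arr=[13 8 _ _] head=0 tail=2 count=2
After op 4 (write(1)): arr=[13 8 1 _] head=0 tail=3 count=3
After op 5 (write(12)): arr=[13 8 1 12] head=0 tail=0 count=4
After op 6 (write(7)): arr=[7 8 1 12] head=1 tail=1 count=4
After op 7 (write(14)): arr=[7 14 1 12] head=2 tail=2 count=4
After op 8 (write(15)): arr=[7 14 15 12] head=3 tail=3 count=4
After op 9 (peek()): arr=[7 14 15 12] head=3 tail=3 count=4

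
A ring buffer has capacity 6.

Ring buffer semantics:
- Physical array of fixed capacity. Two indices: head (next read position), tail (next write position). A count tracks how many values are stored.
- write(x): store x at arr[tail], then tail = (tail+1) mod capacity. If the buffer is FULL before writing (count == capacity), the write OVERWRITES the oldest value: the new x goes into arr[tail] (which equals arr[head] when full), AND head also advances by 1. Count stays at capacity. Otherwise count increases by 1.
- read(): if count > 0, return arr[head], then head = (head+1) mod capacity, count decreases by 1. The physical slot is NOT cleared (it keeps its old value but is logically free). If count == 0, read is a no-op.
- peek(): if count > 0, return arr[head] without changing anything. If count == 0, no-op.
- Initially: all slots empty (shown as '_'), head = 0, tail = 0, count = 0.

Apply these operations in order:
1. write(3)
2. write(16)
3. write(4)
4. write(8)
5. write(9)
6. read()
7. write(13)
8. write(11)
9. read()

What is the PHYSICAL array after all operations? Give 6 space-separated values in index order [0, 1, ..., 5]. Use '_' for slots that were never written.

Answer: 11 16 4 8 9 13

Derivation:
After op 1 (write(3)): arr=[3 _ _ _ _ _] head=0 tail=1 count=1
After op 2 (write(16)): arr=[3 16 _ _ _ _] head=0 tail=2 count=2
After op 3 (write(4)): arr=[3 16 4 _ _ _] head=0 tail=3 count=3
After op 4 (write(8)): arr=[3 16 4 8 _ _] head=0 tail=4 count=4
After op 5 (write(9)): arr=[3 16 4 8 9 _] head=0 tail=5 count=5
After op 6 (read()): arr=[3 16 4 8 9 _] head=1 tail=5 count=4
After op 7 (write(13)): arr=[3 16 4 8 9 13] head=1 tail=0 count=5
After op 8 (write(11)): arr=[11 16 4 8 9 13] head=1 tail=1 count=6
After op 9 (read()): arr=[11 16 4 8 9 13] head=2 tail=1 count=5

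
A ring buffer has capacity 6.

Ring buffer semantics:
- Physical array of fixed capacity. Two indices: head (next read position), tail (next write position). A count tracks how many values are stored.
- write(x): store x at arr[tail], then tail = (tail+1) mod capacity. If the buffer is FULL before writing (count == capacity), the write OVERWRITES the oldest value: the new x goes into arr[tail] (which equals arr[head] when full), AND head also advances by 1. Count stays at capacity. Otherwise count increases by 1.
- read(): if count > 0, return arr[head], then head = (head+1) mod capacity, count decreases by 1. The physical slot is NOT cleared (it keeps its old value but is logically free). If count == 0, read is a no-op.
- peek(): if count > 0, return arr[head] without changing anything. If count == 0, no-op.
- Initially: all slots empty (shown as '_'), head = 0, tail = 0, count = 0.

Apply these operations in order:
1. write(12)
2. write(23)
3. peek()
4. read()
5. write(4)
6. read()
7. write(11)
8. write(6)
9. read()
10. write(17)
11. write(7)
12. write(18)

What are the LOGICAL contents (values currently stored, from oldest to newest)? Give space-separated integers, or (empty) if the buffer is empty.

Answer: 11 6 17 7 18

Derivation:
After op 1 (write(12)): arr=[12 _ _ _ _ _] head=0 tail=1 count=1
After op 2 (write(23)): arr=[12 23 _ _ _ _] head=0 tail=2 count=2
After op 3 (peek()): arr=[12 23 _ _ _ _] head=0 tail=2 count=2
After op 4 (read()): arr=[12 23 _ _ _ _] head=1 tail=2 count=1
After op 5 (write(4)): arr=[12 23 4 _ _ _] head=1 tail=3 count=2
After op 6 (read()): arr=[12 23 4 _ _ _] head=2 tail=3 count=1
After op 7 (write(11)): arr=[12 23 4 11 _ _] head=2 tail=4 count=2
After op 8 (write(6)): arr=[12 23 4 11 6 _] head=2 tail=5 count=3
After op 9 (read()): arr=[12 23 4 11 6 _] head=3 tail=5 count=2
After op 10 (write(17)): arr=[12 23 4 11 6 17] head=3 tail=0 count=3
After op 11 (write(7)): arr=[7 23 4 11 6 17] head=3 tail=1 count=4
After op 12 (write(18)): arr=[7 18 4 11 6 17] head=3 tail=2 count=5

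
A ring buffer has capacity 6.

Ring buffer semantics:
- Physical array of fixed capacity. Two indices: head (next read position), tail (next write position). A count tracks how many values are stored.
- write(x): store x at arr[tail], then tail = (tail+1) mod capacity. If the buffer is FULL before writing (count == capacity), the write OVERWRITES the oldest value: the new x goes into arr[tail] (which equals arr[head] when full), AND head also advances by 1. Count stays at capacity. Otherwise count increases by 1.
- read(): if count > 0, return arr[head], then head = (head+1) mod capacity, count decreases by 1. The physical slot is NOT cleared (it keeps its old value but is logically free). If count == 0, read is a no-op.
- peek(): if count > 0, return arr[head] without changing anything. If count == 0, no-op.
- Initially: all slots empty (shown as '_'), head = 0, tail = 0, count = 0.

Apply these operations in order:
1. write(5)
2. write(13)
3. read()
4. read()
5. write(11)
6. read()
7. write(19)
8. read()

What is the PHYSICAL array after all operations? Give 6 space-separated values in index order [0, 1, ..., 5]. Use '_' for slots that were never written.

After op 1 (write(5)): arr=[5 _ _ _ _ _] head=0 tail=1 count=1
After op 2 (write(13)): arr=[5 13 _ _ _ _] head=0 tail=2 count=2
After op 3 (read()): arr=[5 13 _ _ _ _] head=1 tail=2 count=1
After op 4 (read()): arr=[5 13 _ _ _ _] head=2 tail=2 count=0
After op 5 (write(11)): arr=[5 13 11 _ _ _] head=2 tail=3 count=1
After op 6 (read()): arr=[5 13 11 _ _ _] head=3 tail=3 count=0
After op 7 (write(19)): arr=[5 13 11 19 _ _] head=3 tail=4 count=1
After op 8 (read()): arr=[5 13 11 19 _ _] head=4 tail=4 count=0

Answer: 5 13 11 19 _ _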